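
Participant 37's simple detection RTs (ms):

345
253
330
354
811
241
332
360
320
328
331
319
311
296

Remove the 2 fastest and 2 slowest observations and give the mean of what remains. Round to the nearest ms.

Sorted: 241, 253, 296, 311, 319, 320, 328, 330, 331, 332, 345, 354, 360, 811
Drop lowest 2 (241, 253) and highest 2 (360, 811)
Remaining (n=10): Σ = 3266, mean = 3266/10 = 326.600

327 ms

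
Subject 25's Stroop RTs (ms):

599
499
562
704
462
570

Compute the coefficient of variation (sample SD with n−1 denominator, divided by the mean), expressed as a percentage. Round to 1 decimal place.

14.9%

n = 6, Σ = 3396, M = 566.0000
Σ(x−M)² = 35470.000; s = √(35470.000/5) = 84.2259
CV = 84.2259 / 566.0000 = 0.14881 = 14.881%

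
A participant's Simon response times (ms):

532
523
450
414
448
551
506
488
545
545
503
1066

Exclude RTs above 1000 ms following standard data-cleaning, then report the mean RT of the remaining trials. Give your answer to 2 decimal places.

500.45 ms

Excluded: 1066
Retained (n=11): Σ = 5505
Mean = 5505/11 = 500.4545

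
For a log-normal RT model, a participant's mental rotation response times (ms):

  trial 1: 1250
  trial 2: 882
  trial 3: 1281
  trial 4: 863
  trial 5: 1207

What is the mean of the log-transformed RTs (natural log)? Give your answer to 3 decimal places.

ln(RT): 7.1309, 6.7822, 7.1554, 6.7604, 7.0959
Σ ln(RT) = 34.9248
Mean = 34.9248/5 = 6.98496

6.985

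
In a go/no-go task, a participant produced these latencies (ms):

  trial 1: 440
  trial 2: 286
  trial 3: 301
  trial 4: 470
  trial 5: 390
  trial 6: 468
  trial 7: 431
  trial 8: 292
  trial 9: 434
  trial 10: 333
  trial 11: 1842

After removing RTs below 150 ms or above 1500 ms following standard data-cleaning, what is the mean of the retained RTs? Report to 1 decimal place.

Excluded: 1842
Retained (n=10): Σ = 3845
Mean = 3845/10 = 384.5000

384.5 ms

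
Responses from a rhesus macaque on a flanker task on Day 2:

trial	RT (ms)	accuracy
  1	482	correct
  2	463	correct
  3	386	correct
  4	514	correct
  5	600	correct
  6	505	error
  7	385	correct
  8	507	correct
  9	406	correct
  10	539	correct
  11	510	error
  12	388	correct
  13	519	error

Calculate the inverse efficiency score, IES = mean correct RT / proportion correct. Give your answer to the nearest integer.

Correct trials (n=10): 482, 463, 386, 514, 600, 385, 507, 406, 539, 388
Mean correct RT = 4670/10 = 467.0000 ms
Proportion correct = 10/13
IES = 467.0000 / (10/13) = 607.100 ms

607 ms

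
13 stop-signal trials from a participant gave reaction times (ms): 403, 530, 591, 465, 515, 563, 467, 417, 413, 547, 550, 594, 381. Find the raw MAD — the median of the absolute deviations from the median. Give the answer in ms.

50 ms

Sorted: 381, 403, 413, 417, 465, 467, 515, 530, 547, 550, 563, 591, 594 → median = 515
|x − 515|: 112, 15, 76, 50, 0, 48, 48, 98, 102, 32, 35, 79, 134
Sorted deviations: 0, 15, 32, 35, 48, 48, 50, 76, 79, 98, 102, 112, 134 → MAD = 50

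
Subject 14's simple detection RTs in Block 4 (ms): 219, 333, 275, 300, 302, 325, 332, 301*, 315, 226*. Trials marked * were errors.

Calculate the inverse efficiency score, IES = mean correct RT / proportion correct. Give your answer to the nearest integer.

Correct trials (n=8): 219, 333, 275, 300, 302, 325, 332, 315
Mean correct RT = 2401/8 = 300.1250 ms
Proportion correct = 8/10
IES = 300.1250 / (8/10) = 375.156 ms

375 ms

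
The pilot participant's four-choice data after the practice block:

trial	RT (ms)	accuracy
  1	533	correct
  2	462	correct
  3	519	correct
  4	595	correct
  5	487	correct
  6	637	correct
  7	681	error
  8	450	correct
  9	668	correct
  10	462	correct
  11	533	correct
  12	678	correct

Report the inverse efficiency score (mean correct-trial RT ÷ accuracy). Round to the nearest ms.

597 ms

Correct trials (n=11): 533, 462, 519, 595, 487, 637, 450, 668, 462, 533, 678
Mean correct RT = 6024/11 = 547.6364 ms
Proportion correct = 11/12
IES = 547.6364 / (11/12) = 597.421 ms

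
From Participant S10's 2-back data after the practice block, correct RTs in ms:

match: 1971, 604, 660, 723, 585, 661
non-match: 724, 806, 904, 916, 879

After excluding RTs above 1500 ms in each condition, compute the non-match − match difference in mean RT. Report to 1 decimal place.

match: exclude 1971
M(match) = 3233/5 = 646.600
M(non-match) = 4229/5 = 845.800
Difference = 845.800 − 646.600 = 199.200 ms

199.2 ms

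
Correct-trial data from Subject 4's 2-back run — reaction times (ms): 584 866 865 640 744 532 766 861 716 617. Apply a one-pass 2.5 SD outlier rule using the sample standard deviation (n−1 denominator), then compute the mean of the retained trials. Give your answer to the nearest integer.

719 ms

n = 10, ΣRT = 7191, M = 719.100
Σ(x−M)² = 135770.90; s = √(135770.90/9) = 122.824
Cutoffs: 719.100 ± 2.5·122.824 → [412.0, 1026.2]
No RTs fall outside the cutoffs; all 10 retained. Mean = 7191/10 = 719.100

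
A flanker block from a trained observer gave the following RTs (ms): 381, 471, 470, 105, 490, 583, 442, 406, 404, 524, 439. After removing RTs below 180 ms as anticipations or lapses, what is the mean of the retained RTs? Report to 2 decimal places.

461.00 ms

Excluded: 105
Retained (n=10): Σ = 4610
Mean = 4610/10 = 461.0000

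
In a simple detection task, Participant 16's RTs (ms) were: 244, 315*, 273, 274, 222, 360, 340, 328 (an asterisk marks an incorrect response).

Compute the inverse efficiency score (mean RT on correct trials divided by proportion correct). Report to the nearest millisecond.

333 ms

Correct trials (n=7): 244, 273, 274, 222, 360, 340, 328
Mean correct RT = 2041/7 = 291.5714 ms
Proportion correct = 7/8
IES = 291.5714 / (7/8) = 333.224 ms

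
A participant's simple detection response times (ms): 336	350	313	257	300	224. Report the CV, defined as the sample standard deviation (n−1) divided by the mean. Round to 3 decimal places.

n = 6, Σ = 1780, M = 296.6667
Σ(x−M)² = 11523.333; s = √(11523.333/5) = 48.0069
CV = 48.0069 / 296.6667 = 0.16182

0.162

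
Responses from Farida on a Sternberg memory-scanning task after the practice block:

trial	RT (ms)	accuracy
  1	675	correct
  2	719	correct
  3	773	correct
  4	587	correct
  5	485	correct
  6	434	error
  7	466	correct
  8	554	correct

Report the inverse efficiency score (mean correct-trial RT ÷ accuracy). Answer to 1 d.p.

695.3 ms

Correct trials (n=7): 675, 719, 773, 587, 485, 466, 554
Mean correct RT = 4259/7 = 608.4286 ms
Proportion correct = 7/8
IES = 608.4286 / (7/8) = 695.347 ms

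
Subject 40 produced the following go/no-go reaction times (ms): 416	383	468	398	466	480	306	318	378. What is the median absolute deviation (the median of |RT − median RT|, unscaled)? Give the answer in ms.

Sorted: 306, 318, 378, 383, 398, 416, 466, 468, 480 → median = 398
|x − 398|: 18, 15, 70, 0, 68, 82, 92, 80, 20
Sorted deviations: 0, 15, 18, 20, 68, 70, 80, 82, 92 → MAD = 68

68 ms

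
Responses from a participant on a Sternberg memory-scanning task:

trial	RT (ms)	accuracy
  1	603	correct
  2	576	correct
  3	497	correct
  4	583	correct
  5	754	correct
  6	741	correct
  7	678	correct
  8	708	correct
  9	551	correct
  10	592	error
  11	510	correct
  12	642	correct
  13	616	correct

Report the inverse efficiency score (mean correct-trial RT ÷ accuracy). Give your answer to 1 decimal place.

Correct trials (n=12): 603, 576, 497, 583, 754, 741, 678, 708, 551, 510, 642, 616
Mean correct RT = 7459/12 = 621.5833 ms
Proportion correct = 12/13
IES = 621.5833 / (12/13) = 673.382 ms

673.4 ms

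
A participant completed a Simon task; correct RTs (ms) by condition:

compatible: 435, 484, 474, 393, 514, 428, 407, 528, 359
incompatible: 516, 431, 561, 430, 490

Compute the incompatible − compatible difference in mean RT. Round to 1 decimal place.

M(compatible) = 4022/9 = 446.889
M(incompatible) = 2428/5 = 485.600
Difference = 485.600 − 446.889 = 38.711 ms

38.7 ms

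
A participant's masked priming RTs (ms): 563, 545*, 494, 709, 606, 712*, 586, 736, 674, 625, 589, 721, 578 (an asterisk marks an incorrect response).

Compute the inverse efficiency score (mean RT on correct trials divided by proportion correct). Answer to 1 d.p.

739.3 ms

Correct trials (n=11): 563, 494, 709, 606, 586, 736, 674, 625, 589, 721, 578
Mean correct RT = 6881/11 = 625.5455 ms
Proportion correct = 11/13
IES = 625.5455 / (11/13) = 739.281 ms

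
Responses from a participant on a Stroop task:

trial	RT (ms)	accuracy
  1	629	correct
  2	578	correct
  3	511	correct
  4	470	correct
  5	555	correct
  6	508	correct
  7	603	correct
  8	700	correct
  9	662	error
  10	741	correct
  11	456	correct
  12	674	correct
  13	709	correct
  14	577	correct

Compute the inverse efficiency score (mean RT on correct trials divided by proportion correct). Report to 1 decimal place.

638.8 ms

Correct trials (n=13): 629, 578, 511, 470, 555, 508, 603, 700, 741, 456, 674, 709, 577
Mean correct RT = 7711/13 = 593.1538 ms
Proportion correct = 13/14
IES = 593.1538 / (13/14) = 638.781 ms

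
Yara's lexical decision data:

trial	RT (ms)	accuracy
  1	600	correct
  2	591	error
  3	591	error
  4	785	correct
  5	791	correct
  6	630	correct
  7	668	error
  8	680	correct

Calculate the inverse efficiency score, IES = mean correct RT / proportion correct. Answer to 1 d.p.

1115.5 ms

Correct trials (n=5): 600, 785, 791, 630, 680
Mean correct RT = 3486/5 = 697.2000 ms
Proportion correct = 5/8
IES = 697.2000 / (5/8) = 1115.520 ms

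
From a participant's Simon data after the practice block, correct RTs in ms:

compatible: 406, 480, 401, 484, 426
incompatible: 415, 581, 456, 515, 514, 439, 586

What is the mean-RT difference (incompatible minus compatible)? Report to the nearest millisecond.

61 ms

M(compatible) = 2197/5 = 439.400
M(incompatible) = 3506/7 = 500.857
Difference = 500.857 − 439.400 = 61.457 ms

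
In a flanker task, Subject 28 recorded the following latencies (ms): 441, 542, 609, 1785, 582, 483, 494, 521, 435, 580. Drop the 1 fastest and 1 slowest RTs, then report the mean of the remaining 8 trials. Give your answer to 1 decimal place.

531.5 ms

Sorted: 435, 441, 483, 494, 521, 542, 580, 582, 609, 1785
Drop lowest 1 (435) and highest 1 (1785)
Remaining (n=8): Σ = 4252, mean = 4252/8 = 531.500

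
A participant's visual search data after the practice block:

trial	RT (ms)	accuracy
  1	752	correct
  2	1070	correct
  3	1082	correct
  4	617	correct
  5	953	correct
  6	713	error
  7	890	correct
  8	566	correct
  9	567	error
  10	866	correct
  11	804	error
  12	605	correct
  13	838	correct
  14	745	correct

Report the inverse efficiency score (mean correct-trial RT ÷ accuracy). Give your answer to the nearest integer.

Correct trials (n=11): 752, 1070, 1082, 617, 953, 890, 566, 866, 605, 838, 745
Mean correct RT = 8984/11 = 816.7273 ms
Proportion correct = 11/14
IES = 816.7273 / (11/14) = 1039.471 ms

1039 ms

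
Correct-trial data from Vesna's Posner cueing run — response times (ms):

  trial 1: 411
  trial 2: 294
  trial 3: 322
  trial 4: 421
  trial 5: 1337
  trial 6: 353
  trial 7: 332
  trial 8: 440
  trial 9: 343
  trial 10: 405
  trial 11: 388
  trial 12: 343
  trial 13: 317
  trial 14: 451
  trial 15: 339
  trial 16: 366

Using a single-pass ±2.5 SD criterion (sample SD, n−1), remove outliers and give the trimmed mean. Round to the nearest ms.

368 ms

n = 16, ΣRT = 6862, M = 428.875
Σ(x−M)² = 911977.75; s = √(911977.75/15) = 246.574
Cutoffs: 428.875 ± 2.5·246.574 → [-187.6, 1045.3]
Outside: 1337 → excluded.
Retained (n=15): Σ = 5525, mean = 5525/15 = 368.333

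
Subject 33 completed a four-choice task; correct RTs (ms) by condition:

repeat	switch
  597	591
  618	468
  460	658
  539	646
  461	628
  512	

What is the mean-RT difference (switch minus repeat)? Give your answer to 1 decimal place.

M(repeat) = 3187/6 = 531.167
M(switch) = 2991/5 = 598.200
Difference = 598.200 − 531.167 = 67.033 ms

67.0 ms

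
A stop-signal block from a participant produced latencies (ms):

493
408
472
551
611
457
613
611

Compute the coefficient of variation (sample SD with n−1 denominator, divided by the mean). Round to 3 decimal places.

0.153

n = 8, Σ = 4216, M = 527.0000
Σ(x−M)² = 45326.000; s = √(45326.000/7) = 80.4683
CV = 80.4683 / 527.0000 = 0.15269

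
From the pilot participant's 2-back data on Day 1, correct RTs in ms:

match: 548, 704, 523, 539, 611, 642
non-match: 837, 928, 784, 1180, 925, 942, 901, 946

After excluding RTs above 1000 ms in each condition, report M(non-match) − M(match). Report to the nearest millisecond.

300 ms

non-match: exclude 1180
M(match) = 3567/6 = 594.500
M(non-match) = 6263/7 = 894.714
Difference = 894.714 − 594.500 = 300.214 ms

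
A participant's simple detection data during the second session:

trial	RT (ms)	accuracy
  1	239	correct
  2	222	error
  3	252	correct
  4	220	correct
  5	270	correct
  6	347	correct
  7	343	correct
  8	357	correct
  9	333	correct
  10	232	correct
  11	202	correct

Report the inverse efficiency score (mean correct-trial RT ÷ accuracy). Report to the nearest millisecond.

Correct trials (n=10): 239, 252, 220, 270, 347, 343, 357, 333, 232, 202
Mean correct RT = 2795/10 = 279.5000 ms
Proportion correct = 10/11
IES = 279.5000 / (10/11) = 307.450 ms

307 ms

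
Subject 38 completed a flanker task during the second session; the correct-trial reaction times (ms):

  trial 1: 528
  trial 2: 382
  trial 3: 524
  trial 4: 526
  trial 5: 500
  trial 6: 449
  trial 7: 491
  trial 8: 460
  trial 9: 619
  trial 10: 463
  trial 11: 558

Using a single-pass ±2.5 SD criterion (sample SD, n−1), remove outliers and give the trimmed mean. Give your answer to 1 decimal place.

n = 11, ΣRT = 5500, M = 500.000
Σ(x−M)² = 39136.00; s = √(39136.00/10) = 62.559
Cutoffs: 500.000 ± 2.5·62.559 → [343.6, 656.4]
No RTs fall outside the cutoffs; all 11 retained. Mean = 5500/11 = 500.000

500.0 ms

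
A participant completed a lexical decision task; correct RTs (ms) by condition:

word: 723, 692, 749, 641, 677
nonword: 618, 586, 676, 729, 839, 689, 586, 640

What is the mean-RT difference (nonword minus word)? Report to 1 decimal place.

M(word) = 3482/5 = 696.400
M(nonword) = 5363/8 = 670.375
Difference = 670.375 − 696.400 = -26.025 ms

-26.0 ms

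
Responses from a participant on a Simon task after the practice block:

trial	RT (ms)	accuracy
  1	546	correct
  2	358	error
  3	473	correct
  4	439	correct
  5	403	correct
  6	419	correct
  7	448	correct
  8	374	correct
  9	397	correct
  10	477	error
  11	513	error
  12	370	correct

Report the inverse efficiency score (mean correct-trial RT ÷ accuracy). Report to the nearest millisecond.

573 ms

Correct trials (n=9): 546, 473, 439, 403, 419, 448, 374, 397, 370
Mean correct RT = 3869/9 = 429.8889 ms
Proportion correct = 9/12
IES = 429.8889 / (9/12) = 573.185 ms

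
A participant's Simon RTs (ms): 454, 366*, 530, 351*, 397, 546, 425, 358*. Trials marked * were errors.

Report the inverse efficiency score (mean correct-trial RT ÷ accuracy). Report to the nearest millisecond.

753 ms

Correct trials (n=5): 454, 530, 397, 546, 425
Mean correct RT = 2352/5 = 470.4000 ms
Proportion correct = 5/8
IES = 470.4000 / (5/8) = 752.640 ms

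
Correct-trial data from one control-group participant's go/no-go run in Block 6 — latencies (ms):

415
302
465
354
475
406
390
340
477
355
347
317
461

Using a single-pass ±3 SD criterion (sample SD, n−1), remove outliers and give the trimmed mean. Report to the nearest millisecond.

n = 13, ΣRT = 5104, M = 392.615
Σ(x−M)² = 46195.08; s = √(46195.08/12) = 62.045
Cutoffs: 392.615 ± 3·62.045 → [206.5, 578.8]
No RTs fall outside the cutoffs; all 13 retained. Mean = 5104/13 = 392.615

393 ms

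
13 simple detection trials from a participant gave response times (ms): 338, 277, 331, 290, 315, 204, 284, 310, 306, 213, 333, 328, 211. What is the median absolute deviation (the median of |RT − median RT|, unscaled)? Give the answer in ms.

Sorted: 204, 211, 213, 277, 284, 290, 306, 310, 315, 328, 331, 333, 338 → median = 306
|x − 306|: 32, 29, 25, 16, 9, 102, 22, 4, 0, 93, 27, 22, 95
Sorted deviations: 0, 4, 9, 16, 22, 22, 25, 27, 29, 32, 93, 95, 102 → MAD = 25

25 ms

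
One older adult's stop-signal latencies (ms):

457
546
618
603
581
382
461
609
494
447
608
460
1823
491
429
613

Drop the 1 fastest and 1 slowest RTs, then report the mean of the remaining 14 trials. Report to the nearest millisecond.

530 ms

Sorted: 382, 429, 447, 457, 460, 461, 491, 494, 546, 581, 603, 608, 609, 613, 618, 1823
Drop lowest 1 (382) and highest 1 (1823)
Remaining (n=14): Σ = 7417, mean = 7417/14 = 529.786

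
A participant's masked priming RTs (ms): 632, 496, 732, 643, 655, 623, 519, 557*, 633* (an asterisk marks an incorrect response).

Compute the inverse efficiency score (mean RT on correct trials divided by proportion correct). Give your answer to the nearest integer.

790 ms

Correct trials (n=7): 632, 496, 732, 643, 655, 623, 519
Mean correct RT = 4300/7 = 614.2857 ms
Proportion correct = 7/9
IES = 614.2857 / (7/9) = 789.796 ms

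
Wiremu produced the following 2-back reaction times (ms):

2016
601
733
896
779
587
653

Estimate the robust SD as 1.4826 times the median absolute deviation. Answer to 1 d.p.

Sorted: 587, 601, 653, 733, 779, 896, 2016 → median = 733
|x − 733| sorted: 0, 46, 80, 132, 146, 163, 1283 → MAD = 132
Robust SD ≈ 1.4826 × 132 = 195.703

195.7 ms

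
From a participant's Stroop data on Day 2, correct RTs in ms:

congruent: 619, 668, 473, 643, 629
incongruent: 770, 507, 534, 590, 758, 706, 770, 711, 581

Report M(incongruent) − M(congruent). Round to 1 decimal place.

52.2 ms

M(congruent) = 3032/5 = 606.400
M(incongruent) = 5927/9 = 658.556
Difference = 658.556 − 606.400 = 52.156 ms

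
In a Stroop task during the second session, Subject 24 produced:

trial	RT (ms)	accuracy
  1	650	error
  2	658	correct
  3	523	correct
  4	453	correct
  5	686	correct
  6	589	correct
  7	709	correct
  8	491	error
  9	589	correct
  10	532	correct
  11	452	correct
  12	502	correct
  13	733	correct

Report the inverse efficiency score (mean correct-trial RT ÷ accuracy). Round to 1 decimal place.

Correct trials (n=11): 658, 523, 453, 686, 589, 709, 589, 532, 452, 502, 733
Mean correct RT = 6426/11 = 584.1818 ms
Proportion correct = 11/13
IES = 584.1818 / (11/13) = 690.397 ms

690.4 ms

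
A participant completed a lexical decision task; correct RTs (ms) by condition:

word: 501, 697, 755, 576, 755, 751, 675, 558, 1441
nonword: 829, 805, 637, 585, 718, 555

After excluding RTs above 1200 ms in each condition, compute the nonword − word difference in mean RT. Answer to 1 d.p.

word: exclude 1441
M(word) = 5268/8 = 658.500
M(nonword) = 4129/6 = 688.167
Difference = 688.167 − 658.500 = 29.667 ms

29.7 ms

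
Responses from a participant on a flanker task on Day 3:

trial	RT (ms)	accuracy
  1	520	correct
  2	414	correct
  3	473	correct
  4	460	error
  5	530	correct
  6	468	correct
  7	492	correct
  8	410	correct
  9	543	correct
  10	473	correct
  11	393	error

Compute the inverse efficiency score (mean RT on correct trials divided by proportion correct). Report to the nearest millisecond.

587 ms

Correct trials (n=9): 520, 414, 473, 530, 468, 492, 410, 543, 473
Mean correct RT = 4323/9 = 480.3333 ms
Proportion correct = 9/11
IES = 480.3333 / (9/11) = 587.074 ms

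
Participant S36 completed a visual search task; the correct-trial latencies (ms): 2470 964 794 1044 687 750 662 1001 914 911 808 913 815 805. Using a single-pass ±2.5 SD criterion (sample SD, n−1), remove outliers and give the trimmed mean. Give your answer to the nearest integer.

851 ms

n = 14, ΣRT = 13538, M = 967.000
Σ(x−M)² = 2598036.00; s = √(2598036.00/13) = 447.045
Cutoffs: 967.000 ± 2.5·447.045 → [-150.6, 2084.6]
Outside: 2470 → excluded.
Retained (n=13): Σ = 11068, mean = 11068/13 = 851.385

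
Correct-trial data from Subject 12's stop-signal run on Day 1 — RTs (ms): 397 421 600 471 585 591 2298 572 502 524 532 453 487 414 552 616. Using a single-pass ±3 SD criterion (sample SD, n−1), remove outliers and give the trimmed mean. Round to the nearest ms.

514 ms

n = 16, ΣRT = 10015, M = 625.938
Σ(x−M)² = 3054958.94; s = √(3054958.94/15) = 451.291
Cutoffs: 625.938 ± 3·451.291 → [-727.9, 1979.8]
Outside: 2298 → excluded.
Retained (n=15): Σ = 7717, mean = 7717/15 = 514.467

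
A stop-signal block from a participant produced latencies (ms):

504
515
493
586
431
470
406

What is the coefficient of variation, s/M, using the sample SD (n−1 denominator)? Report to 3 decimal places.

n = 7, Σ = 3405, M = 486.4286
Σ(x−M)² = 20893.714; s = √(20893.714/6) = 59.0109
CV = 59.0109 / 486.4286 = 0.12131

0.121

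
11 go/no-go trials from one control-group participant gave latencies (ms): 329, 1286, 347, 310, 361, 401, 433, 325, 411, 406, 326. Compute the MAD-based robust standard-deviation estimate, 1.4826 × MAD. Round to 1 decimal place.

Sorted: 310, 325, 326, 329, 347, 361, 401, 406, 411, 433, 1286 → median = 361
|x − 361| sorted: 0, 14, 32, 35, 36, 40, 45, 50, 51, 72, 925 → MAD = 40
Robust SD ≈ 1.4826 × 40 = 59.304

59.3 ms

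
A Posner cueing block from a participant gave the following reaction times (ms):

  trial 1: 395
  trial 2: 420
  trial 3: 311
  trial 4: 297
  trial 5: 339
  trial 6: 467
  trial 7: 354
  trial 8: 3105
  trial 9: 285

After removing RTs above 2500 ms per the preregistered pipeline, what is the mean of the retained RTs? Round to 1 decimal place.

Excluded: 3105
Retained (n=8): Σ = 2868
Mean = 2868/8 = 358.5000

358.5 ms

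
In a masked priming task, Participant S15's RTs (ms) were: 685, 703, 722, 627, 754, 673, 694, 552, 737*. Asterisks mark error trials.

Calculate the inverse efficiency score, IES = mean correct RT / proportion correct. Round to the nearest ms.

Correct trials (n=8): 685, 703, 722, 627, 754, 673, 694, 552
Mean correct RT = 5410/8 = 676.2500 ms
Proportion correct = 8/9
IES = 676.2500 / (8/9) = 760.781 ms

761 ms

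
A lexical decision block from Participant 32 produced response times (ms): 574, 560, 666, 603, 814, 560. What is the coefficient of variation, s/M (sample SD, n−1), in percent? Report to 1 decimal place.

15.7%

n = 6, Σ = 3777, M = 629.5000
Σ(x−M)² = 48815.500; s = √(48815.500/5) = 98.8084
CV = 98.8084 / 629.5000 = 0.15696 = 15.696%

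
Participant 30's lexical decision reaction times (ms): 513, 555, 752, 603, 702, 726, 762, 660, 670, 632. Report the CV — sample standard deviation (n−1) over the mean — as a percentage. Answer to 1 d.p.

12.6%

n = 10, Σ = 6575, M = 657.5000
Σ(x−M)² = 61692.500; s = √(61692.500/9) = 82.7932
CV = 82.7932 / 657.5000 = 0.12592 = 12.592%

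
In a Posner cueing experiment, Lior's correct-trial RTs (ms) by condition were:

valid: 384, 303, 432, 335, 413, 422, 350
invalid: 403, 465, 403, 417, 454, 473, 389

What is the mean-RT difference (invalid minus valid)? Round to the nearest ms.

52 ms

M(valid) = 2639/7 = 377.000
M(invalid) = 3004/7 = 429.143
Difference = 429.143 − 377.000 = 52.143 ms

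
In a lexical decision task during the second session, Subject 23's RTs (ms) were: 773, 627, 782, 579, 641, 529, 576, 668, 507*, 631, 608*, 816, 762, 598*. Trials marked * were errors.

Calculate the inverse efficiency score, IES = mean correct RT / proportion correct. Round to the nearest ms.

854 ms

Correct trials (n=11): 773, 627, 782, 579, 641, 529, 576, 668, 631, 816, 762
Mean correct RT = 7384/11 = 671.2727 ms
Proportion correct = 11/14
IES = 671.2727 / (11/14) = 854.347 ms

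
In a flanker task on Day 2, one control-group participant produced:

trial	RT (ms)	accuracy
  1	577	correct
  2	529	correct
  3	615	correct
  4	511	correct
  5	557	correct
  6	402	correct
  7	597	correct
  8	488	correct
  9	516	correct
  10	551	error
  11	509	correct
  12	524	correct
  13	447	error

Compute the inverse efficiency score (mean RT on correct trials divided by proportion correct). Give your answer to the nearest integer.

626 ms

Correct trials (n=11): 577, 529, 615, 511, 557, 402, 597, 488, 516, 509, 524
Mean correct RT = 5825/11 = 529.5455 ms
Proportion correct = 11/13
IES = 529.5455 / (11/13) = 625.826 ms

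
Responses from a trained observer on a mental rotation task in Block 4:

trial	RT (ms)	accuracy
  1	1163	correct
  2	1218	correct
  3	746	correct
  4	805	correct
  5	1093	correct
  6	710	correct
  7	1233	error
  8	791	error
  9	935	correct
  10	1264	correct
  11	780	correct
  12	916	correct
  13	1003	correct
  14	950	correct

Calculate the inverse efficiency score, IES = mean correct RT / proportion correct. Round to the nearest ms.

1126 ms

Correct trials (n=12): 1163, 1218, 746, 805, 1093, 710, 935, 1264, 780, 916, 1003, 950
Mean correct RT = 11583/12 = 965.2500 ms
Proportion correct = 12/14
IES = 965.2500 / (12/14) = 1126.125 ms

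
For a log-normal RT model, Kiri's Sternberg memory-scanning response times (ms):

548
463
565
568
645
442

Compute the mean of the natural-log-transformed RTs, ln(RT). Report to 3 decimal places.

ln(RT): 6.3063, 6.1377, 6.3368, 6.3421, 6.4693, 6.0913
Σ ln(RT) = 37.6835
Mean = 37.6835/6 = 6.28058

6.281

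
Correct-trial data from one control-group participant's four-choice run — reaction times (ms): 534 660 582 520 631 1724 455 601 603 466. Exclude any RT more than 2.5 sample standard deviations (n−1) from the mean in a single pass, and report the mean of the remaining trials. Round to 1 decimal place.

561.3 ms

n = 10, ΣRT = 6776, M = 677.600
Σ(x−M)² = 1257790.40; s = √(1257790.40/9) = 373.838
Cutoffs: 677.600 ± 2.5·373.838 → [-257.0, 1612.2]
Outside: 1724 → excluded.
Retained (n=9): Σ = 5052, mean = 5052/9 = 561.333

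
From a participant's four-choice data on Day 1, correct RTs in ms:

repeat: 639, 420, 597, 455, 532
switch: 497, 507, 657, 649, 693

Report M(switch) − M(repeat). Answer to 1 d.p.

72.0 ms

M(repeat) = 2643/5 = 528.600
M(switch) = 3003/5 = 600.600
Difference = 600.600 − 528.600 = 72.000 ms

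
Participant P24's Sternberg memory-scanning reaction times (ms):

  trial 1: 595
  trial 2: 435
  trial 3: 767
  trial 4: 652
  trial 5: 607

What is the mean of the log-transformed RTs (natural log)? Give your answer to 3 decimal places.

6.399

ln(RT): 6.3886, 6.0753, 6.6425, 6.4800, 6.4085
Σ ln(RT) = 31.9950
Mean = 31.9950/5 = 6.39899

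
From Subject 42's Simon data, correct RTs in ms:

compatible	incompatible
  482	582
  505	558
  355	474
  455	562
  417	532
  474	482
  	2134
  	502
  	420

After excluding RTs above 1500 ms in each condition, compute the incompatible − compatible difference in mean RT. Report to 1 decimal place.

66.0 ms

incompatible: exclude 2134
M(compatible) = 2688/6 = 448.000
M(incompatible) = 4112/8 = 514.000
Difference = 514.000 − 448.000 = 66.000 ms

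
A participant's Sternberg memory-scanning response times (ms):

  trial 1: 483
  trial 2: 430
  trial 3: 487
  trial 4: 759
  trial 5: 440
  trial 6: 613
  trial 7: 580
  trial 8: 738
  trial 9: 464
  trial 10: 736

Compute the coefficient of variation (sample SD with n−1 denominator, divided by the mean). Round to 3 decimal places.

n = 10, Σ = 5730, M = 573.0000
Σ(x−M)² = 155554.000; s = √(155554.000/9) = 131.4678
CV = 131.4678 / 573.0000 = 0.22944

0.229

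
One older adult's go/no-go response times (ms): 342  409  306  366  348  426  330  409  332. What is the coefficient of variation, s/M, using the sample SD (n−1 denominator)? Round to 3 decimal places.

n = 9, Σ = 3268, M = 363.1111
Σ(x−M)² = 14174.889; s = √(14174.889/8) = 42.0935
CV = 42.0935 / 363.1111 = 0.11592

0.116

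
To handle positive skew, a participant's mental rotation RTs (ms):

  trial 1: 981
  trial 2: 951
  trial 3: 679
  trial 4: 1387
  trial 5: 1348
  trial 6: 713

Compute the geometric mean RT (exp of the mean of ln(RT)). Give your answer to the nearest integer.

ln(RT): 6.8886, 6.8575, 6.5206, 7.2349, 7.2064, 6.5695
Mean ln(RT) = 41.2775/6 = 6.87958
Geometric mean = exp(6.87958) = 972.22 ms

972 ms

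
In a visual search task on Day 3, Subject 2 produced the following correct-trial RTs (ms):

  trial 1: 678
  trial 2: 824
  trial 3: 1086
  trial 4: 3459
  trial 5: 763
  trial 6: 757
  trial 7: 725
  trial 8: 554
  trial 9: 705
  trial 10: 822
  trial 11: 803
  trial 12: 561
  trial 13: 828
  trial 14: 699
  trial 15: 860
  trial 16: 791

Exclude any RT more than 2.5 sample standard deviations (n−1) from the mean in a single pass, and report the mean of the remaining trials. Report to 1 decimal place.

763.7 ms

n = 16, ΣRT = 14915, M = 932.188
Σ(x−M)² = 7038624.44; s = √(7038624.44/15) = 685.012
Cutoffs: 932.188 ± 2.5·685.012 → [-780.3, 2644.7]
Outside: 3459 → excluded.
Retained (n=15): Σ = 11456, mean = 11456/15 = 763.733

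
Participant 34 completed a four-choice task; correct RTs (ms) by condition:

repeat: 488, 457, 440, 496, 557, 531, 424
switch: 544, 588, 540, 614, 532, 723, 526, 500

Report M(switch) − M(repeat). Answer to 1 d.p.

86.2 ms

M(repeat) = 3393/7 = 484.714
M(switch) = 4567/8 = 570.875
Difference = 570.875 − 484.714 = 86.161 ms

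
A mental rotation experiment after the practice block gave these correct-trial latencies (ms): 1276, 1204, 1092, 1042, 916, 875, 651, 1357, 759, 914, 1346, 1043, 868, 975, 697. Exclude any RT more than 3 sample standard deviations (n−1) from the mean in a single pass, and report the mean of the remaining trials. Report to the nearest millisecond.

n = 15, ΣRT = 15015, M = 1001.000
Σ(x−M)² = 696836.00; s = √(696836.00/14) = 223.101
Cutoffs: 1001.000 ± 3·223.101 → [331.7, 1670.3]
No RTs fall outside the cutoffs; all 15 retained. Mean = 15015/15 = 1001.000

1001 ms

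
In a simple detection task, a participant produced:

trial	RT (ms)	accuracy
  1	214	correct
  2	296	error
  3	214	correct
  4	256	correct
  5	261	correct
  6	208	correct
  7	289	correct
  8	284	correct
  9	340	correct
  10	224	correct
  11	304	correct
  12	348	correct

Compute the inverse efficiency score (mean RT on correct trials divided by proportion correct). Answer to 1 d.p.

291.8 ms

Correct trials (n=11): 214, 214, 256, 261, 208, 289, 284, 340, 224, 304, 348
Mean correct RT = 2942/11 = 267.4545 ms
Proportion correct = 11/12
IES = 267.4545 / (11/12) = 291.769 ms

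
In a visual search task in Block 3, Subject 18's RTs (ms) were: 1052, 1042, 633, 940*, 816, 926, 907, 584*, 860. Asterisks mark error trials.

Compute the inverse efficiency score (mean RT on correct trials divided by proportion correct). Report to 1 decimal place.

1145.4 ms

Correct trials (n=7): 1052, 1042, 633, 816, 926, 907, 860
Mean correct RT = 6236/7 = 890.8571 ms
Proportion correct = 7/9
IES = 890.8571 / (7/9) = 1145.388 ms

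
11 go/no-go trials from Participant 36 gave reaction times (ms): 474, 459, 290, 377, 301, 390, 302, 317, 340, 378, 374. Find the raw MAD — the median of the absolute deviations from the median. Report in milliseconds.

57 ms

Sorted: 290, 301, 302, 317, 340, 374, 377, 378, 390, 459, 474 → median = 374
|x − 374|: 100, 85, 84, 3, 73, 16, 72, 57, 34, 4, 0
Sorted deviations: 0, 3, 4, 16, 34, 57, 72, 73, 84, 85, 100 → MAD = 57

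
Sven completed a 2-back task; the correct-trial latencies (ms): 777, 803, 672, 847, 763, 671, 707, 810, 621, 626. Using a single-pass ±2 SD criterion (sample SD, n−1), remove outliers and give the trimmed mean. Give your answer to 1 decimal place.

729.7 ms

n = 10, ΣRT = 7297, M = 729.700
Σ(x−M)² = 58786.10; s = √(58786.10/9) = 80.819
Cutoffs: 729.700 ± 2·80.819 → [568.1, 891.3]
No RTs fall outside the cutoffs; all 10 retained. Mean = 7297/10 = 729.700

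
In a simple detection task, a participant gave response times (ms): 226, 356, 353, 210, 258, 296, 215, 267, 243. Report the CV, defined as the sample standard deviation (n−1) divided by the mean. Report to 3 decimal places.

n = 9, Σ = 2424, M = 269.3333
Σ(x−M)² = 24400.000; s = √(24400.000/8) = 55.2268
CV = 55.2268 / 269.3333 = 0.20505

0.205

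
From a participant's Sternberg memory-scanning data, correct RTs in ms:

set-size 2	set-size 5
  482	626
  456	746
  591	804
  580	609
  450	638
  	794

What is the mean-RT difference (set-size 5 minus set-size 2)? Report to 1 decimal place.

M(set-size 2) = 2559/5 = 511.800
M(set-size 5) = 4217/6 = 702.833
Difference = 702.833 − 511.800 = 191.033 ms

191.0 ms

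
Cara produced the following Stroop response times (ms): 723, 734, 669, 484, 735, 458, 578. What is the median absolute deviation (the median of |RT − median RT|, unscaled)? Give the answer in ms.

Sorted: 458, 484, 578, 669, 723, 734, 735 → median = 669
|x − 669|: 54, 65, 0, 185, 66, 211, 91
Sorted deviations: 0, 54, 65, 66, 91, 185, 211 → MAD = 66

66 ms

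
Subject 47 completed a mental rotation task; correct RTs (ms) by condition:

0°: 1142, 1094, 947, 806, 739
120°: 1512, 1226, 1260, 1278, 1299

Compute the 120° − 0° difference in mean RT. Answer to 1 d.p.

369.4 ms

M(0°) = 4728/5 = 945.600
M(120°) = 6575/5 = 1315.000
Difference = 1315.000 − 945.600 = 369.400 ms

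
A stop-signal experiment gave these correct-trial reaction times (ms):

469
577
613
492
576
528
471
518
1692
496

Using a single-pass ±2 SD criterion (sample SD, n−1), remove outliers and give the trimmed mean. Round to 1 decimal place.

526.7 ms

n = 10, ΣRT = 6432, M = 643.200
Σ(x−M)² = 1243265.60; s = √(1243265.60/9) = 371.673
Cutoffs: 643.200 ± 2·371.673 → [-100.1, 1386.5]
Outside: 1692 → excluded.
Retained (n=9): Σ = 4740, mean = 4740/9 = 526.667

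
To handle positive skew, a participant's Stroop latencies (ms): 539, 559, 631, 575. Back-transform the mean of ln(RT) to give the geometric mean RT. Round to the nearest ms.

ln(RT): 6.2897, 6.3261, 6.4473, 6.3544
Mean ln(RT) = 25.4175/4 = 6.35439
Geometric mean = exp(6.35439) = 575.01 ms

575 ms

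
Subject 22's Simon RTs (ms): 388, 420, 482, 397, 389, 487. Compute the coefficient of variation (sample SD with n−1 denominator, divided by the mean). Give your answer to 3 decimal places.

0.107

n = 6, Σ = 2563, M = 427.1667
Σ(x−M)² = 10538.833; s = √(10538.833/5) = 45.9104
CV = 45.9104 / 427.1667 = 0.10748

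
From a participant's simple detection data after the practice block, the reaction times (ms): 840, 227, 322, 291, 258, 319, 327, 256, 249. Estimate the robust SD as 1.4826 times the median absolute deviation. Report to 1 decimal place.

Sorted: 227, 249, 256, 258, 291, 319, 322, 327, 840 → median = 291
|x − 291| sorted: 0, 28, 31, 33, 35, 36, 42, 64, 549 → MAD = 35
Robust SD ≈ 1.4826 × 35 = 51.891

51.9 ms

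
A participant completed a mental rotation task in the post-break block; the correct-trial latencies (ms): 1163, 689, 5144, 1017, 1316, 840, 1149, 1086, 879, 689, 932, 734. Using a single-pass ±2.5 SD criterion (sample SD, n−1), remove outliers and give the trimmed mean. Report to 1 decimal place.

954.0 ms

n = 12, ΣRT = 15638, M = 1303.167
Σ(x−M)² = 16535189.67; s = √(16535189.67/11) = 1226.050
Cutoffs: 1303.167 ± 2.5·1226.050 → [-1762.0, 4368.3]
Outside: 5144 → excluded.
Retained (n=11): Σ = 10494, mean = 10494/11 = 954.000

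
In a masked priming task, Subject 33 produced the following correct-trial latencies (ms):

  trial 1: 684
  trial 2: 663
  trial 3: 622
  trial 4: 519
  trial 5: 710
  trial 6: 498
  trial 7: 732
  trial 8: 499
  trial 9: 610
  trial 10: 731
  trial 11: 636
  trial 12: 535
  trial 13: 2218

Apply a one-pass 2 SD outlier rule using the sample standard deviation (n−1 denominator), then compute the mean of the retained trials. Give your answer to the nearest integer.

620 ms

n = 13, ΣRT = 9657, M = 742.846
Σ(x−M)² = 2443639.69; s = √(2443639.69/12) = 451.261
Cutoffs: 742.846 ± 2·451.261 → [-159.7, 1645.4]
Outside: 2218 → excluded.
Retained (n=12): Σ = 7439, mean = 7439/12 = 619.917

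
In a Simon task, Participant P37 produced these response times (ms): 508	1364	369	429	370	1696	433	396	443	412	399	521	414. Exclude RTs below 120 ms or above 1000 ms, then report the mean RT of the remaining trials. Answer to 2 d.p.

426.73 ms

Excluded: 1364, 1696
Retained (n=11): Σ = 4694
Mean = 4694/11 = 426.7273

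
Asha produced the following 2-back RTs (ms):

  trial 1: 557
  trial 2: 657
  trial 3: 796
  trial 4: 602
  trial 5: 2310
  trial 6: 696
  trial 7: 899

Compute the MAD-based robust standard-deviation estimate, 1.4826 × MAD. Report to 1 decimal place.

Sorted: 557, 602, 657, 696, 796, 899, 2310 → median = 696
|x − 696| sorted: 0, 39, 94, 100, 139, 203, 1614 → MAD = 100
Robust SD ≈ 1.4826 × 100 = 148.260

148.3 ms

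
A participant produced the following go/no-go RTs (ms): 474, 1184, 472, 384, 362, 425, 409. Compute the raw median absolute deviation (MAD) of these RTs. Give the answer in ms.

Sorted: 362, 384, 409, 425, 472, 474, 1184 → median = 425
|x − 425|: 49, 759, 47, 41, 63, 0, 16
Sorted deviations: 0, 16, 41, 47, 49, 63, 759 → MAD = 47

47 ms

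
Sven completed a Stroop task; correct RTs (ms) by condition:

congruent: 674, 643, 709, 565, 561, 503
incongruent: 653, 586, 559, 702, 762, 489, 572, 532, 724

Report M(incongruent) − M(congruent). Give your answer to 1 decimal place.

10.7 ms

M(congruent) = 3655/6 = 609.167
M(incongruent) = 5579/9 = 619.889
Difference = 619.889 − 609.167 = 10.722 ms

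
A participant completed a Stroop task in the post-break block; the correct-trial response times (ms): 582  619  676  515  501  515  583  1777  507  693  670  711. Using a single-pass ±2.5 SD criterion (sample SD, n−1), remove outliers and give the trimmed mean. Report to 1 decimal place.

597.5 ms

n = 12, ΣRT = 8349, M = 695.750
Σ(x−M)² = 1340832.25; s = √(1340832.25/11) = 349.133
Cutoffs: 695.750 ± 2.5·349.133 → [-177.1, 1568.6]
Outside: 1777 → excluded.
Retained (n=11): Σ = 6572, mean = 6572/11 = 597.455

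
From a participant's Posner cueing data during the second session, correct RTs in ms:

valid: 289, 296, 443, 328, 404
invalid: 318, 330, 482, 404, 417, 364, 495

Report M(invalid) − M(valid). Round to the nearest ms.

49 ms

M(valid) = 1760/5 = 352.000
M(invalid) = 2810/7 = 401.429
Difference = 401.429 − 352.000 = 49.429 ms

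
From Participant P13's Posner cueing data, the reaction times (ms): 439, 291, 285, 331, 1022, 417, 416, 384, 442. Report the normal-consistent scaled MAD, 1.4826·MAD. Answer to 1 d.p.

Sorted: 285, 291, 331, 384, 416, 417, 439, 442, 1022 → median = 416
|x − 416| sorted: 0, 1, 23, 26, 32, 85, 125, 131, 606 → MAD = 32
Robust SD ≈ 1.4826 × 32 = 47.443

47.4 ms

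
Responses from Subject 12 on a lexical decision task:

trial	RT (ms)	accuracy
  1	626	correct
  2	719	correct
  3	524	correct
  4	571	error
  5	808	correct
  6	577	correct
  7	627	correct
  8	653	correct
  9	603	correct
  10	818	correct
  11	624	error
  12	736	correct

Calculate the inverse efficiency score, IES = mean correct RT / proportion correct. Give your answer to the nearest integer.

Correct trials (n=10): 626, 719, 524, 808, 577, 627, 653, 603, 818, 736
Mean correct RT = 6691/10 = 669.1000 ms
Proportion correct = 10/12
IES = 669.1000 / (10/12) = 802.920 ms

803 ms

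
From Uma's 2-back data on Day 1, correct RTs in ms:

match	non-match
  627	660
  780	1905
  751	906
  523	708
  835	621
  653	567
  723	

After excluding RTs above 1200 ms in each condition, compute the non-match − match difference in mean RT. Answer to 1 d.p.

non-match: exclude 1905
M(match) = 4892/7 = 698.857
M(non-match) = 3462/5 = 692.400
Difference = 692.400 − 698.857 = -6.457 ms

-6.5 ms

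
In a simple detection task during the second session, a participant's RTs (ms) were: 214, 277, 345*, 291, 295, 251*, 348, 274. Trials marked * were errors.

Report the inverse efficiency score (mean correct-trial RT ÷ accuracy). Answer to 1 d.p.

377.6 ms

Correct trials (n=6): 214, 277, 291, 295, 348, 274
Mean correct RT = 1699/6 = 283.1667 ms
Proportion correct = 6/8
IES = 283.1667 / (6/8) = 377.556 ms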